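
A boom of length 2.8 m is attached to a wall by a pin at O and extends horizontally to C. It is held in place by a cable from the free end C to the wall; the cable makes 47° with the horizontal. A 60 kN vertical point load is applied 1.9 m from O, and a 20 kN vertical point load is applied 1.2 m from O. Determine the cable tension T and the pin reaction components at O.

ΣM about O: T·sin47°·2.8 − 60·1.9 − 20·1.2 = 0 → T = 138/(2.8·0.731354) = 67.3897 ≈ 67.39 kN.
ΣF_x = 0: O_x − T·cos47° = 0 → O_x = 67.3897 × 0.681998 = 45.96 kN.
ΣF_y = 0: O_y + T·sin47° − 60 − 20 = 0 → O_y = 80 − 67.3897 × 0.731354 = 30.71 kN.

T = 67.39 kN, O_x = 45.96 kN, O_y = 30.71 kN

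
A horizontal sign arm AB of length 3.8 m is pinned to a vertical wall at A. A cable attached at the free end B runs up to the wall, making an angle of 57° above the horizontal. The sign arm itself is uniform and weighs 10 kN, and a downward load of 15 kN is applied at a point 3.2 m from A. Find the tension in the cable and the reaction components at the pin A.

ΣM about A: T·sin57°·3.8 − 10·1.9 − 15·3.2 = 0 → T = 67/(3.8·0.838671) = 21.0232 ≈ 21.02 kN.
ΣF_x = 0: A_x − T·cos57° = 0 → A_x = 21.0232 × 0.544639 = 11.45 kN.
ΣF_y = 0: A_y + T·sin57° − 10 − 15 = 0 → A_y = 25 − 21.0232 × 0.838671 = 7.368 kN.

T = 21.02 kN, A_x = 11.45 kN, A_y = 7.368 kN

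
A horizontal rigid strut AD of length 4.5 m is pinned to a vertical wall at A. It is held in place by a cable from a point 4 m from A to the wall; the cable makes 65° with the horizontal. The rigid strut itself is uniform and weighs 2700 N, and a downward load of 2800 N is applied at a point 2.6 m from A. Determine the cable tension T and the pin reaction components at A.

ΣM about A: T·sin65°·4 − 2700·2.25 − 2800·2.6 = 0 → T = 13355/(4·0.906308) = 3683.9 ≈ 3684 N.
ΣF_x = 0: A_x − T·cos65° = 0 → A_x = 3683.9 × 0.422618 = 1557 N.
ΣF_y = 0: A_y + T·sin65° − 2700 − 2800 = 0 → A_y = 5500 − 3683.9 × 0.906308 = 2161 N.

T = 3684 N, A_x = 1557 N, A_y = 2161 N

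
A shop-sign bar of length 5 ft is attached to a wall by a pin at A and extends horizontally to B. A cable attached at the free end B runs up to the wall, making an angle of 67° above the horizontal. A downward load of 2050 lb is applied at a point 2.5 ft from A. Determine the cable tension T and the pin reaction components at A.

T = 1114 lb, A_x = 435.1 lb, A_y = 1025 lb

ΣM about A: T·sin67°·5 − 2050·2.5 = 0 → T = 5125/(5·0.920505) = 1113.52 ≈ 1114 lb.
ΣF_x = 0: A_x − T·cos67° = 0 → A_x = 1113.52 × 0.390731 = 435.1 lb.
ΣF_y = 0: A_y + T·sin67° − 2050 = 0 → A_y = 2050 − 1113.52 × 0.920505 = 1025 lb.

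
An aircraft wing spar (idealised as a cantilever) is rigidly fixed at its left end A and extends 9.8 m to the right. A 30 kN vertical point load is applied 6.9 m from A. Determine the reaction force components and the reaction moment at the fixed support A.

A_x = 0, A_y = 30.00 kN, M_A = 207.0 kN·m

ΣF_x = 0: A_x = 0.
ΣF_y = 0: A_y − 30 = 0 → A_y = 30.00 kN.
ΣM about A: M_A − 30·6.9 = 0 → M_A = 207.0 kN·m.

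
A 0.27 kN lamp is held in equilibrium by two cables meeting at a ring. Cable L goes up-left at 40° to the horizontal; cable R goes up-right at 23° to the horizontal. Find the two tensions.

ΣF_x = 0: −T_L·cos40° + T_R·cos23° = 0 → T_R = 0.8322·T_L.
ΣF_y = 0: T_L·sin40° + T_R·sin23° = 0.27.
Substitute: T_L·(0.642788 + 0.8322·0.390731) = 0.27 → T_L = 0.278939 ≈ 0.2789 kN.
Then T_R = 0.8322 × 0.278939 = 0.2321 kN.

T_L = 0.2789 kN, T_R = 0.2321 kN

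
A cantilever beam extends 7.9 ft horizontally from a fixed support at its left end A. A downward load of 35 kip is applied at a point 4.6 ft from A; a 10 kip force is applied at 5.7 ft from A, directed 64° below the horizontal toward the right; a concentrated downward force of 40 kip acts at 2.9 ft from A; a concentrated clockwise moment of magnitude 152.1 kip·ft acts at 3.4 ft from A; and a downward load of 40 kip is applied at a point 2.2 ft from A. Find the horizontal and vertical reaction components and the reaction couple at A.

A_x = -4.384 kip, A_y = 124.0 kip, M_A = 568.3 kip·ft

ΣF_x = 0: A_x + 10·cos64° = 0 → A_x = -4.384 kip.
ΣF_y = 0: A_y − 35 − 10·sin64° − 40 − 40 = 0 → A_y = 124.0 kip.
ΣM about A: M_A − 35·4.6 − 10·sin64°·5.7 − 40·2.9 − 152.1 − 40·2.2 = 0 → M_A = 568.3 kip·ft.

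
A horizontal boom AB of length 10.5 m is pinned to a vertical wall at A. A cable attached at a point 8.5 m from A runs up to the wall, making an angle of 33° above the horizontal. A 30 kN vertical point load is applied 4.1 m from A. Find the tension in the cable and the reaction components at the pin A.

ΣM about A: T·sin33°·8.5 − 30·4.1 = 0 → T = 123/(8.5·0.544639) = 26.5691 ≈ 26.57 kN.
ΣF_x = 0: A_x − T·cos33° = 0 → A_x = 26.5691 × 0.838671 = 22.28 kN.
ΣF_y = 0: A_y + T·sin33° − 30 = 0 → A_y = 30 − 26.5691 × 0.544639 = 15.53 kN.

T = 26.57 kN, A_x = 22.28 kN, A_y = 15.53 kN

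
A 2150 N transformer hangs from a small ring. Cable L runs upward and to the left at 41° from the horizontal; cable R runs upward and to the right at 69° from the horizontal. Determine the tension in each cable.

T_L = 819.9 N, T_R = 1727 N

ΣF_x = 0: −T_L·cos41° + T_R·cos69° = 0 → T_R = 2.10596·T_L.
ΣF_y = 0: T_L·sin41° + T_R·sin69° = 2150.
Substitute: T_L·(0.656059 + 2.10596·0.93358) = 2150 → T_L = 819.941 ≈ 819.9 N.
Then T_R = 2.10596 × 819.941 = 1727 N.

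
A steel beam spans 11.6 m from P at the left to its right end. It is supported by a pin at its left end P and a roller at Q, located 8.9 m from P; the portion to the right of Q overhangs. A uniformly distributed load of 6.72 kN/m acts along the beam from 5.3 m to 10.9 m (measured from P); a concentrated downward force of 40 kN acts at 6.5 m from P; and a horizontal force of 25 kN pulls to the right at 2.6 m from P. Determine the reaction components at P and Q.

P_x = -25.00 kN, P_y = 14.17 kN, Q_y = 63.46 kN

Resultant of the distributed load: 6.72 × 5.6 = 37.632 kN at 8.1 m from P.
Moments about P: Q_y·8.9 − (6.72·5.6)·8.1 − 40·6.5 = 0 → Q_y = 564.8192/8.9 = 63.4628 ≈ 63.46 kN.
ΣF_y = 0: P_y + 63.4628 − 6.72·5.6 − 40 = 0 → P_y = 14.17 kN.
ΣF_x = 0: P_x + 25 = 0 → P_x = -25.00 kN.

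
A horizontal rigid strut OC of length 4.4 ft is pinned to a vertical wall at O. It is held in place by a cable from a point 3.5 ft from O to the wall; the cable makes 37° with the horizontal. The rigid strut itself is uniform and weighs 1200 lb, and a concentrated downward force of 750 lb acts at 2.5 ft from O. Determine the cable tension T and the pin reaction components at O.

ΣM about O: T·sin37°·3.5 − 1200·2.2 − 750·2.5 = 0 → T = 4515/(3.5·0.601815) = 2143.52 ≈ 2144 lb.
ΣF_x = 0: O_x − T·cos37° = 0 → O_x = 2143.52 × 0.798636 = 1712 lb.
ΣF_y = 0: O_y + T·sin37° − 1200 − 750 = 0 → O_y = 1950 − 2143.52 × 0.601815 = 660.0 lb.

T = 2144 lb, O_x = 1712 lb, O_y = 660.0 lb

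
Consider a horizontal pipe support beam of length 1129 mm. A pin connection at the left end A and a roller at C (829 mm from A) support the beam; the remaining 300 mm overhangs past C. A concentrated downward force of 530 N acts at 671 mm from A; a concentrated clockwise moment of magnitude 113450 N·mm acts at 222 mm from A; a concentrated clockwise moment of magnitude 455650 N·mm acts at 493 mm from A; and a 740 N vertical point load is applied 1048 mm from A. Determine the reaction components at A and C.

A_x = 0, A_y = -781.0 N, C_y = 2051 N

Taking moments about A: C_y·829 − 530·671 − 113450 − 455650 − 740·1048 = 0 → C_y = 1700250/829 = 2050.97 ≈ 2051 N.
ΣF_y = 0: A_y + 2050.97 − 530 − 740 = 0 → A_y = -781.0 N.
ΣF_x = 0: no horizontal applied forces, so A_x = 0.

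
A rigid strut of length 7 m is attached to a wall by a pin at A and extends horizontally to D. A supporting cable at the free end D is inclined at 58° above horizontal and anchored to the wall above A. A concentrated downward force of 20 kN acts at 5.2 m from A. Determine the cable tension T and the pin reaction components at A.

T = 17.52 kN, A_x = 9.284 kN, A_y = 5.143 kN

ΣM about A: T·sin58°·7 − 20·5.2 = 0 → T = 104/(7·0.848048) = 17.5192 ≈ 17.52 kN.
ΣF_x = 0: A_x − T·cos58° = 0 → A_x = 17.5192 × 0.529919 = 9.284 kN.
ΣF_y = 0: A_y + T·sin58° − 20 = 0 → A_y = 20 − 17.5192 × 0.848048 = 5.143 kN.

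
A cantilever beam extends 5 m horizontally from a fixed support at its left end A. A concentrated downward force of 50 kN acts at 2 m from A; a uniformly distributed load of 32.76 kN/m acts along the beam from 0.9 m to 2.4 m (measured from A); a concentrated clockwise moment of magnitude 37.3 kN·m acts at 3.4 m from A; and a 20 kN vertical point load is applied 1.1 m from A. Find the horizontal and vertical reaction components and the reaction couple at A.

Resultant of the distributed load: 32.76 × 1.5 = 49.14 kN at 1.65 m from A.
ΣF_x = 0: A_x = 0.
ΣF_y = 0: A_y − 50 − 32.76·1.5 − 20 = 0 → A_y = 119.1 kN.
ΣM about A: M_A − 50·2 − (32.76·1.5)·1.65 − 37.3 − 20·1.1 = 0 → M_A = 240.4 kN·m.

A_x = 0, A_y = 119.1 kN, M_A = 240.4 kN·m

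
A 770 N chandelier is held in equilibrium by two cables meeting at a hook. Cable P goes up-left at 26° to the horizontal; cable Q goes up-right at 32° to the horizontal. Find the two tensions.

T_P = 770.0 N, T_Q = 816.1 N

ΣF_x = 0: −T_P·cos26° + T_Q·cos32° = 0 → T_Q = 1.05984·T_P.
ΣF_y = 0: T_P·sin26° + T_Q·sin32° = 770.
Substitute: T_P·(0.438371 + 1.05984·0.529919) = 770 → T_P = 770.0 N.
Then T_Q = 1.05984 × 770 = 816.1 N.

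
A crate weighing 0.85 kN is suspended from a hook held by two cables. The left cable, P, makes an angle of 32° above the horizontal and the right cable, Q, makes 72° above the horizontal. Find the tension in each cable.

ΣF_x = 0: −T_P·cos32° + T_Q·cos72° = 0 → T_Q = 2.74434·T_P.
ΣF_y = 0: T_P·sin32° + T_Q·sin72° = 0.85.
Substitute: T_P·(0.529919 + 2.74434·0.951057) = 0.85 → T_P = 0.270706 ≈ 0.2707 kN.
Then T_Q = 2.74434 × 0.270706 = 0.7429 kN.

T_P = 0.2707 kN, T_Q = 0.7429 kN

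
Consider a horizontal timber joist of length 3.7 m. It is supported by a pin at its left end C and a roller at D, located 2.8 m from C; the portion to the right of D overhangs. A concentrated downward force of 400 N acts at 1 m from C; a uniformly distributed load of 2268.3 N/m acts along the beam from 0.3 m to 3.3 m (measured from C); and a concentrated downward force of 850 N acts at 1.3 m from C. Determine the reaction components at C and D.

Resultant of the distributed load: 2268.3 × 3 = 6804.9 N at 1.8 m from C.
ΣM about C: D_y·2.8 − 400·1 − (2268.3·3)·1.8 − 850·1.3 = 0 → D_y = 13753.82/2.8 = 4912.08 ≈ 4912 N.
ΣF_y = 0: C_y + 4912.08 − 400 − 2268.3·3 − 850 = 0 → C_y = 3143 N.
ΣF_x = 0: no horizontal applied forces, so C_x = 0.

C_x = 0, C_y = 3143 N, D_y = 4912 N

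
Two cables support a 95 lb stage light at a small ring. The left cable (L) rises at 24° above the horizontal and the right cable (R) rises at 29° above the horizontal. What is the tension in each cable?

T_L = 104.0 lb, T_R = 108.7 lb

ΣF_x = 0: −T_L·cos24° + T_R·cos29° = 0 → T_R = 1.04451·T_L.
ΣF_y = 0: T_L·sin24° + T_R·sin29° = 95.
Substitute: T_L·(0.406737 + 1.04451·0.48481) = 95 → T_L = 104.038 ≈ 104.0 lb.
Then T_R = 1.04451 × 104.038 = 108.7 lb.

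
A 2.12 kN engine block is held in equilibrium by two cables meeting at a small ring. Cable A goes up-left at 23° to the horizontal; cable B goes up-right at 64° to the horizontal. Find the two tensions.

T_A = 0.9306 kN, T_B = 1.954 kN

ΣF_x = 0: −T_A·cos23° + T_B·cos64° = 0 → T_B = 2.09983·T_A.
ΣF_y = 0: T_A·sin23° + T_B·sin64° = 2.12.
Substitute: T_A·(0.390731 + 2.09983·0.898794) = 2.12 → T_A = 0.930622 ≈ 0.9306 kN.
Then T_B = 2.09983 × 0.930622 = 1.954 kN.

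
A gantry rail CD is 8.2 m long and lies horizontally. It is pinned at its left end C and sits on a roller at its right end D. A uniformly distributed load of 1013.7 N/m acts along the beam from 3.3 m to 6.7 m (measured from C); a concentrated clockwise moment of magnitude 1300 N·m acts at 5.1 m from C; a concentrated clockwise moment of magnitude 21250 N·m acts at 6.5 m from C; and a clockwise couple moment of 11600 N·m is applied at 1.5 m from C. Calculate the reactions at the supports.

Resultant of the distributed load: 1013.7 × 3.4 = 3446.58 N at 5 m from C.
Taking moments about C: D_y·8.2 − (1013.7·3.4)·5 − 1300 − 21250 − 11600 = 0 → D_y = 51382.9/8.2 = 6266.21 ≈ 6266 N.
ΣF_y = 0: C_y + 6266.21 − 1013.7·3.4 = 0 → C_y = -2820 N.
ΣF_x = 0: no horizontal applied forces, so C_x = 0.

C_x = 0, C_y = -2820 N, D_y = 6266 N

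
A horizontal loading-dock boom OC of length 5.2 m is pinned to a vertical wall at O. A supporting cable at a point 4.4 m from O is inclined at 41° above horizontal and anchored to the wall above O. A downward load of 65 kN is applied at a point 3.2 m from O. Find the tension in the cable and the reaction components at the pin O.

T = 72.06 kN, O_x = 54.38 kN, O_y = 17.73 kN

ΣM about O: T·sin41°·4.4 − 65·3.2 = 0 → T = 208/(4.4·0.656059) = 72.0556 ≈ 72.06 kN.
ΣF_x = 0: O_x − T·cos41° = 0 → O_x = 72.0556 × 0.75471 = 54.38 kN.
ΣF_y = 0: O_y + T·sin41° − 65 = 0 → O_y = 65 − 72.0556 × 0.656059 = 17.73 kN.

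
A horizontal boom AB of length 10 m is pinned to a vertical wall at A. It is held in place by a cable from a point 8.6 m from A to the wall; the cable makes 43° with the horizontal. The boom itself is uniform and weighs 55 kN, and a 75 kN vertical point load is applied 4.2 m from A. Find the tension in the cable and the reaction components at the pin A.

ΣM about A: T·sin43°·8.6 − 55·5 − 75·4.2 = 0 → T = 590/(8.6·0.681998) = 100.594 ≈ 100.6 kN.
ΣF_x = 0: A_x − T·cos43° = 0 → A_x = 100.594 × 0.731354 = 73.57 kN.
ΣF_y = 0: A_y + T·sin43° − 55 − 75 = 0 → A_y = 130 − 100.594 × 0.681998 = 61.40 kN.

T = 100.6 kN, A_x = 73.57 kN, A_y = 61.40 kN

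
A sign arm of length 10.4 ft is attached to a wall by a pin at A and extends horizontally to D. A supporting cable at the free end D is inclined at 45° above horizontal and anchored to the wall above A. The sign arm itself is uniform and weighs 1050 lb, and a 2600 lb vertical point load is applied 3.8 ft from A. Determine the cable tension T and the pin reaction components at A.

T = 2086 lb, A_x = 1475 lb, A_y = 2175 lb

ΣM about A: T·sin45°·10.4 − 1050·5.2 − 2600·3.8 = 0 → T = 15340/(10.4·0.707107) = 2085.96 ≈ 2086 lb.
ΣF_x = 0: A_x − T·cos45° = 0 → A_x = 2085.96 × 0.707107 = 1475 lb.
ΣF_y = 0: A_y + T·sin45° − 1050 − 2600 = 0 → A_y = 3650 − 2085.96 × 0.707107 = 2175 lb.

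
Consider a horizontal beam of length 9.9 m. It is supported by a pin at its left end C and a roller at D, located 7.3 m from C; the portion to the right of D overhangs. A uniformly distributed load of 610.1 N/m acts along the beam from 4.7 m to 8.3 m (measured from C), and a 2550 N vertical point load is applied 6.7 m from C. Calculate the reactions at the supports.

C_x = 0, C_y = 450.3 N, D_y = 4296 N

Resultant of the distributed load: 610.1 × 3.6 = 2196.36 N at 6.5 m from C.
Moments about C: D_y·7.3 − (610.1·3.6)·6.5 − 2550·6.7 = 0 → D_y = 31361.34/7.3 = 4296.07 ≈ 4296 N.
ΣF_y = 0: C_y + 4296.07 − 610.1·3.6 − 2550 = 0 → C_y = 450.3 N.
ΣF_x = 0: no horizontal applied forces, so C_x = 0.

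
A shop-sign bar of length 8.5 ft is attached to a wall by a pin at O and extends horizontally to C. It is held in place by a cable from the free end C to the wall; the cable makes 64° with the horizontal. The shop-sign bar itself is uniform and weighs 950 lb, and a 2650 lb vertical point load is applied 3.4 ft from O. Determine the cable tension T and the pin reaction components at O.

ΣM about O: T·sin64°·8.5 − 950·4.25 − 2650·3.4 = 0 → T = 13047.5/(8.5·0.898794) = 1707.84 ≈ 1708 lb.
ΣF_x = 0: O_x − T·cos64° = 0 → O_x = 1707.84 × 0.438371 = 748.7 lb.
ΣF_y = 0: O_y + T·sin64° − 950 − 2650 = 0 → O_y = 3600 − 1707.84 × 0.898794 = 2065 lb.

T = 1708 lb, O_x = 748.7 lb, O_y = 2065 lb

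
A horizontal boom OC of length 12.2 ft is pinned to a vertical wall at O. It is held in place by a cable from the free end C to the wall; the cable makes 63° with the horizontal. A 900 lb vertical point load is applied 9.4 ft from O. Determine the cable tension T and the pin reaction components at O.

ΣM about O: T·sin63°·12.2 − 900·9.4 = 0 → T = 8460/(12.2·0.891007) = 778.268 ≈ 778.3 lb.
ΣF_x = 0: O_x − T·cos63° = 0 → O_x = 778.268 × 0.45399 = 353.3 lb.
ΣF_y = 0: O_y + T·sin63° − 900 = 0 → O_y = 900 − 778.268 × 0.891007 = 206.6 lb.

T = 778.3 lb, O_x = 353.3 lb, O_y = 206.6 lb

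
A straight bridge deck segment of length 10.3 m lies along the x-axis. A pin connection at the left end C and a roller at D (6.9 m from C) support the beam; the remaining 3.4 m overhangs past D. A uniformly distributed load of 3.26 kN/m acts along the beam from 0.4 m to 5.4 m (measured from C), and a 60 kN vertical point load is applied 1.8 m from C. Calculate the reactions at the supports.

C_x = 0, C_y = 53.80 kN, D_y = 22.50 kN

Resultant of the distributed load: 3.26 × 5 = 16.3 kN at 2.9 m from C.
Taking moments about C: D_y·6.9 − (3.26·5)·2.9 − 60·1.8 = 0 → D_y = 155.27/6.9 = 22.5029 ≈ 22.50 kN.
ΣF_y = 0: C_y + 22.5029 − 3.26·5 − 60 = 0 → C_y = 53.80 kN.
ΣF_x = 0: no horizontal applied forces, so C_x = 0.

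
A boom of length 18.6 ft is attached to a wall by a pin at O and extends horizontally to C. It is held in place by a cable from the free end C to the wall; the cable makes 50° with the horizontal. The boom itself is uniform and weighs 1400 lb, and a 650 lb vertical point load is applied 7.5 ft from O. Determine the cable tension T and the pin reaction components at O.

ΣM about O: T·sin50°·18.6 − 1400·9.3 − 650·7.5 = 0 → T = 17895/(18.6·0.766044) = 1255.93 ≈ 1256 lb.
ΣF_x = 0: O_x − T·cos50° = 0 → O_x = 1255.93 × 0.642788 = 807.3 lb.
ΣF_y = 0: O_y + T·sin50° − 1400 − 650 = 0 → O_y = 2050 − 1255.93 × 0.766044 = 1088 lb.

T = 1256 lb, O_x = 807.3 lb, O_y = 1088 lb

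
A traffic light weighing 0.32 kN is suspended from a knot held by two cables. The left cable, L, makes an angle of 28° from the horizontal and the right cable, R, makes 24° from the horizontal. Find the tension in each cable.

ΣF_x = 0: −T_L·cos28° + T_R·cos24° = 0 → T_R = 0.966506·T_L.
ΣF_y = 0: T_L·sin28° + T_R·sin24° = 0.32.
Substitute: T_L·(0.469472 + 0.966506·0.406737) = 0.32 → T_L = 0.370978 ≈ 0.3710 kN.
Then T_R = 0.966506 × 0.370978 = 0.3586 kN.

T_L = 0.3710 kN, T_R = 0.3586 kN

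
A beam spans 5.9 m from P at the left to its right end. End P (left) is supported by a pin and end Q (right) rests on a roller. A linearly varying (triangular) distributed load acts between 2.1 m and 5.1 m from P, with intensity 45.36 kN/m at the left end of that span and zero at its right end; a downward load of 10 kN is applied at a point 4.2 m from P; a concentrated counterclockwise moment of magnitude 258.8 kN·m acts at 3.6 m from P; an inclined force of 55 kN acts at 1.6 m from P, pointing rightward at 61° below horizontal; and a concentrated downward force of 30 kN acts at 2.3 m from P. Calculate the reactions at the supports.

P_x = -26.66 kN, P_y = 132.4 kN, Q_y = 23.74 kN

Resultant of the triangular load: ½ × 45.36 × 3 = 68.04 kN, acting at 3.1 m from P (one-third of the span from the peak).
ΣM about P: Q_y·5.9 − (½·45.36·3)·3.1 − 10·4.2 + 258.8 − 55·sin61°·1.6 − 30·2.3 = 0 → Q_y = 140.091/5.9 = 23.7442 ≈ 23.74 kN.
ΣF_y = 0: P_y + 23.7442 − ½·45.36·3 − 10 − 55·sin61° − 30 = 0 → P_y = 132.4 kN.
ΣF_x = 0: P_x + 55·cos61° = 0 → P_x = -26.66 kN.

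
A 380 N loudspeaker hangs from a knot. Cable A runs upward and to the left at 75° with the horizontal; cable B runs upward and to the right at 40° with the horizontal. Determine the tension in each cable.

T_A = 321.2 N, T_B = 108.5 N

ΣF_x = 0: −T_A·cos75° + T_B·cos40° = 0 → T_B = 0.337864·T_A.
ΣF_y = 0: T_A·sin75° + T_B·sin40° = 380.
Substitute: T_A·(0.965926 + 0.337864·0.642788) = 380 → T_A = 321.19 ≈ 321.2 N.
Then T_B = 0.337864 × 321.19 = 108.5 N.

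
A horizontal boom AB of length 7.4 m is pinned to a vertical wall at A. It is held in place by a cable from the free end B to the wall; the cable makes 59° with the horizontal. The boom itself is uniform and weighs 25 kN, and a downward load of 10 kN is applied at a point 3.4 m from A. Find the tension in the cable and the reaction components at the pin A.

ΣM about A: T·sin59°·7.4 − 25·3.7 − 10·3.4 = 0 → T = 126.5/(7.4·0.857167) = 19.9431 ≈ 19.94 kN.
ΣF_x = 0: A_x − T·cos59° = 0 → A_x = 19.9431 × 0.515038 = 10.27 kN.
ΣF_y = 0: A_y + T·sin59° − 25 − 10 = 0 → A_y = 35 − 19.9431 × 0.857167 = 17.91 kN.

T = 19.94 kN, A_x = 10.27 kN, A_y = 17.91 kN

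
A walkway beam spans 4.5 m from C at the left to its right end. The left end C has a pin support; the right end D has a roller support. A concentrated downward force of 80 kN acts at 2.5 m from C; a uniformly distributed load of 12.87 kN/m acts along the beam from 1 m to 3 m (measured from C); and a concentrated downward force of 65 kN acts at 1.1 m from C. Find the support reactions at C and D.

Resultant of the distributed load: 12.87 × 2 = 25.74 kN at 2 m from C.
Taking moments about C: D_y·4.5 − 80·2.5 − (12.87·2)·2 − 65·1.1 = 0 → D_y = 322.98/4.5 = 71.7733 ≈ 71.77 kN.
ΣF_y = 0: C_y + 71.7733 − 80 − 12.87·2 − 65 = 0 → C_y = 98.97 kN.
ΣF_x = 0: no horizontal applied forces, so C_x = 0.

C_x = 0, C_y = 98.97 kN, D_y = 71.77 kN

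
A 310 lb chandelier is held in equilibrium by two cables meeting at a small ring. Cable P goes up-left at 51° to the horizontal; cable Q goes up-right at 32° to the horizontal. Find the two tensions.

ΣF_x = 0: −T_P·cos51° + T_Q·cos32° = 0 → T_Q = 0.742081·T_P.
ΣF_y = 0: T_P·sin51° + T_Q·sin32° = 310.
Substitute: T_P·(0.777146 + 0.742081·0.529919) = 310 → T_P = 264.869 ≈ 264.9 lb.
Then T_Q = 0.742081 × 264.869 = 196.6 lb.

T_P = 264.9 lb, T_Q = 196.6 lb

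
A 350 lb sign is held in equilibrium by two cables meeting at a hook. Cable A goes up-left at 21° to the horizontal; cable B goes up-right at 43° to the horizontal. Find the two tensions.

ΣF_x = 0: −T_A·cos21° + T_B·cos43° = 0 → T_B = 1.27651·T_A.
ΣF_y = 0: T_A·sin21° + T_B·sin43° = 350.
Substitute: T_A·(0.358368 + 1.27651·0.681998) = 350 → T_A = 284.797 ≈ 284.8 lb.
Then T_B = 1.27651 × 284.797 = 363.5 lb.

T_A = 284.8 lb, T_B = 363.5 lb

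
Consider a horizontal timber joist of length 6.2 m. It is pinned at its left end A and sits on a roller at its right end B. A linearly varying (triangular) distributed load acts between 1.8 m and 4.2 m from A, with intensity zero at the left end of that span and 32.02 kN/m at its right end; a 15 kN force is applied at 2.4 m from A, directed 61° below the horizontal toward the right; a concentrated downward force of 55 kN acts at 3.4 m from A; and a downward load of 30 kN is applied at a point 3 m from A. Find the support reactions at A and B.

Resultant of the triangular load: ½ × 32.02 × 2.4 = 38.424 kN, acting at 3.4 m from A (one-third of the span from the peak).
ΣM about A: B_y·6.2 − (½·32.02·2.4)·3.4 − 15·sin61°·2.4 − 55·3.4 − 30·3 = 0 → B_y = 439.128/6.2 = 70.8271 ≈ 70.83 kN.
ΣF_y = 0: A_y + 70.8271 − ½·32.02·2.4 − 15·sin61° − 55 − 30 = 0 → A_y = 65.72 kN.
ΣF_x = 0: A_x + 15·cos61° = 0 → A_x = -7.272 kN.

A_x = -7.272 kN, A_y = 65.72 kN, B_y = 70.83 kN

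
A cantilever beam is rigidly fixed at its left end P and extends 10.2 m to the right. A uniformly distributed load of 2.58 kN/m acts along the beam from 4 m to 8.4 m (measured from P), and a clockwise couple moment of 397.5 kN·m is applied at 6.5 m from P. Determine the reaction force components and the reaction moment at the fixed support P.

Resultant of the distributed load: 2.58 × 4.4 = 11.352 kN at 6.2 m from P.
ΣF_x = 0: P_x = 0.
ΣF_y = 0: P_y − 2.58·4.4 = 0 → P_y = 11.35 kN.
ΣM about P: M_P − (2.58·4.4)·6.2 − 397.5 = 0 → M_P = 467.9 kN·m.

P_x = 0, P_y = 11.35 kN, M_P = 467.9 kN·m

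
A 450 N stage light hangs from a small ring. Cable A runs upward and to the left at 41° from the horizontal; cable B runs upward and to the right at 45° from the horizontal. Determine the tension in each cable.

ΣF_x = 0: −T_A·cos41° + T_B·cos45° = 0 → T_B = 1.06732·T_A.
ΣF_y = 0: T_A·sin41° + T_B·sin45° = 450.
Substitute: T_A·(0.656059 + 1.06732·0.707107) = 450 → T_A = 318.975 ≈ 319.0 N.
Then T_B = 1.06732 × 318.975 = 340.4 N.

T_A = 319.0 N, T_B = 340.4 N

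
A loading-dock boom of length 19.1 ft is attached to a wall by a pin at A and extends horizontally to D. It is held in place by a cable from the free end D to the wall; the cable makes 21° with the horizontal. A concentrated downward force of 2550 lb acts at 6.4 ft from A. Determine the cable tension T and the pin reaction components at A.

T = 2384 lb, A_x = 2226 lb, A_y = 1696 lb

ΣM about A: T·sin21°·19.1 − 2550·6.4 = 0 → T = 16320/(19.1·0.358368) = 2384.28 ≈ 2384 lb.
ΣF_x = 0: A_x − T·cos21° = 0 → A_x = 2384.28 × 0.93358 = 2226 lb.
ΣF_y = 0: A_y + T·sin21° − 2550 = 0 → A_y = 2550 − 2384.28 × 0.358368 = 1696 lb.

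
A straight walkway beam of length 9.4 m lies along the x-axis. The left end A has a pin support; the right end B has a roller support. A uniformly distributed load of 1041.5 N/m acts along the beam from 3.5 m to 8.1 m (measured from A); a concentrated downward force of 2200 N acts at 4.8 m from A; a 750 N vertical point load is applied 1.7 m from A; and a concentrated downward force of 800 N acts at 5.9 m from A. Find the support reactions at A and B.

A_x = 0, A_y = 3824 N, B_y = 4717 N

Resultant of the distributed load: 1041.5 × 4.6 = 4790.9 N at 5.8 m from A.
Taking moments about A: B_y·9.4 − (1041.5·4.6)·5.8 − 2200·4.8 − 750·1.7 − 800·5.9 = 0 → B_y = 44342.22/9.4 = 4717.26 ≈ 4717 N.
ΣF_y = 0: A_y + 4717.26 − 1041.5·4.6 − 2200 − 750 − 800 = 0 → A_y = 3824 N.
ΣF_x = 0: no horizontal applied forces, so A_x = 0.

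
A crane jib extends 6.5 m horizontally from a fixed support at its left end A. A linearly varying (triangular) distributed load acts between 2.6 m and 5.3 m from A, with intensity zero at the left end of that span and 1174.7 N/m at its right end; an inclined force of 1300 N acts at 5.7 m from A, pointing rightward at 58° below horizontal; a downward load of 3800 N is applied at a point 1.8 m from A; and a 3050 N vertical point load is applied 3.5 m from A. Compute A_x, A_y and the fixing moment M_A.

A_x = -688.9 N, A_y = 9538 N, M_A = 30780 N·m

Resultant of the triangular load: ½ × 1174.7 × 2.7 = 1585.845 N, acting at 4.4 m from A (one-third of the span from the peak).
ΣF_x = 0: A_x + 1300·cos58° = 0 → A_x = -688.9 N.
ΣF_y = 0: A_y − ½·1174.7·2.7 − 1300·sin58° − 3800 − 3050 = 0 → A_y = 9538 N.
ΣM about A: M_A − (½·1174.7·2.7)·4.4 − 1300·sin58°·5.7 − 3800·1.8 − 3050·3.5 = 0 → M_A = 30780 N·m.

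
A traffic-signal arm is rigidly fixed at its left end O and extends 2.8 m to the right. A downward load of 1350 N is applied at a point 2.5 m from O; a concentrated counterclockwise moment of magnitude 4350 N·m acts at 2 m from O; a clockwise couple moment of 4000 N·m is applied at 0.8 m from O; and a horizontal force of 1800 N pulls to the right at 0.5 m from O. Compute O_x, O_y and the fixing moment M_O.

O_x = -1800 N, O_y = 1350 N, M_O = 3025 N·m

ΣF_x = 0: O_x + 1800 = 0 → O_x = -1800 N.
ΣF_y = 0: O_y − 1350 = 0 → O_y = 1350 N.
ΣM about O: M_O − 1350·2.5 + 4350 − 4000 = 0 → M_O = 3025 N·m.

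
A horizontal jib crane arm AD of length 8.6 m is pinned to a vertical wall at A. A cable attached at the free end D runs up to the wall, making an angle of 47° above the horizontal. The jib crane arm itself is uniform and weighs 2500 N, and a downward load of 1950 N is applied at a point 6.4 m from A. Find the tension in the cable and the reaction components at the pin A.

T = 3693 N, A_x = 2519 N, A_y = 1749 N

ΣM about A: T·sin47°·8.6 − 2500·4.3 − 1950·6.4 = 0 → T = 23230/(8.6·0.731354) = 3693.37 ≈ 3693 N.
ΣF_x = 0: A_x − T·cos47° = 0 → A_x = 3693.37 × 0.681998 = 2519 N.
ΣF_y = 0: A_y + T·sin47° − 2500 − 1950 = 0 → A_y = 4450 − 3693.37 × 0.731354 = 1749 N.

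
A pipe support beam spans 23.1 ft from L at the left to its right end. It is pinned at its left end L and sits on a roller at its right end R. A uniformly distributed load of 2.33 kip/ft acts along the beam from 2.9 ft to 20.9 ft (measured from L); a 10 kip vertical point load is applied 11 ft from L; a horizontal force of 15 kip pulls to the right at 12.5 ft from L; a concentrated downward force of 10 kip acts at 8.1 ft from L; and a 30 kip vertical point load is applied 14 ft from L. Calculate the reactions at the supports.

Resultant of the distributed load: 2.33 × 18 = 41.94 kip at 11.9 ft from L.
Moments about L: R_y·23.1 − (2.33·18)·11.9 − 10·11 − 10·8.1 − 30·14 = 0 → R_y = 1110.086/23.1 = 48.0557 ≈ 48.06 kip.
ΣF_y = 0: L_y + 48.0557 − 2.33·18 − 10 − 10 − 30 = 0 → L_y = 43.88 kip.
ΣF_x = 0: L_x + 15 = 0 → L_x = -15.00 kip.

L_x = -15.00 kip, L_y = 43.88 kip, R_y = 48.06 kip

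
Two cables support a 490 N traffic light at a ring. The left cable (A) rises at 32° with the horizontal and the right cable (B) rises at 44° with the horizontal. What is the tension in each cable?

T_A = 363.3 N, T_B = 428.3 N

ΣF_x = 0: −T_A·cos32° + T_B·cos44° = 0 → T_B = 1.17893·T_A.
ΣF_y = 0: T_A·sin32° + T_B·sin44° = 490.
Substitute: T_A·(0.529919 + 1.17893·0.694658) = 490 → T_A = 363.266 ≈ 363.3 N.
Then T_B = 1.17893 × 363.266 = 428.3 N.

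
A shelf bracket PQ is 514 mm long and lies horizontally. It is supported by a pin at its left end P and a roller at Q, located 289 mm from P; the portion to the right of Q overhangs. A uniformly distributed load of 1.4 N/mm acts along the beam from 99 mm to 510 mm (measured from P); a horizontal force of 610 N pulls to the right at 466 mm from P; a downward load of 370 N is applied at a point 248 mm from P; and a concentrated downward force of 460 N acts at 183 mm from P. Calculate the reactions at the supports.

P_x = -610.0 N, P_y = 190.4 N, Q_y = 1215 N

Resultant of the distributed load: 1.4 × 411 = 575.4 N at 304.5 mm from P.
ΣM about P: Q_y·289 − (1.4·411)·304.5 − 370·248 − 460·183 = 0 → Q_y = 351149.3/289 = 1215.05 ≈ 1215 N.
ΣF_y = 0: P_y + 1215.05 − 1.4·411 − 370 − 460 = 0 → P_y = 190.4 N.
ΣF_x = 0: P_x + 610 = 0 → P_x = -610.0 N.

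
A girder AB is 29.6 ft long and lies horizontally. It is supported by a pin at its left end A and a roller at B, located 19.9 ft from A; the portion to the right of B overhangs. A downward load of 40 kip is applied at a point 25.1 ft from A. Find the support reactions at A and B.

A_x = 0, A_y = -10.45 kip, B_y = 50.45 kip

Moments about A: B_y·19.9 − 40·25.1 = 0 → B_y = 1004/19.9 = 50.4523 ≈ 50.45 kip.
ΣF_y = 0: A_y + 50.4523 − 40 = 0 → A_y = -10.45 kip.
ΣF_x = 0: no horizontal applied forces, so A_x = 0.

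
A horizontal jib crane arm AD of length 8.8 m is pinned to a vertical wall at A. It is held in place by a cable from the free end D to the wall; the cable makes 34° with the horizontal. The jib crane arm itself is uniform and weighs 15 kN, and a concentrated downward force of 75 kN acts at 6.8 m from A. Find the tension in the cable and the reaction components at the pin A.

T = 117.1 kN, A_x = 97.04 kN, A_y = 24.55 kN

ΣM about A: T·sin34°·8.8 − 15·4.4 − 75·6.8 = 0 → T = 576/(8.8·0.559193) = 117.052 ≈ 117.1 kN.
ΣF_x = 0: A_x − T·cos34° = 0 → A_x = 117.052 × 0.829038 = 97.04 kN.
ΣF_y = 0: A_y + T·sin34° − 15 − 75 = 0 → A_y = 90 − 117.052 × 0.559193 = 24.55 kN.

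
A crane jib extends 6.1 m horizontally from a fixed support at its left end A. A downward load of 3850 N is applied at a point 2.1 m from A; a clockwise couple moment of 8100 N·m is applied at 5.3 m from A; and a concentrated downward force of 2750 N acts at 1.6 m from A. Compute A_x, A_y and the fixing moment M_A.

ΣF_x = 0: A_x = 0.
ΣF_y = 0: A_y − 3850 − 2750 = 0 → A_y = 6600 N.
ΣM about A: M_A − 3850·2.1 − 8100 − 2750·1.6 = 0 → M_A = 20580 N·m.

A_x = 0, A_y = 6600 N, M_A = 20580 N·m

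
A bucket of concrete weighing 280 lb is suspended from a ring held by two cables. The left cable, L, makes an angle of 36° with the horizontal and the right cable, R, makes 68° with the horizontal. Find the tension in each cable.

ΣF_x = 0: −T_L·cos36° + T_R·cos68° = 0 → T_R = 2.15964·T_L.
ΣF_y = 0: T_L·sin36° + T_R·sin68° = 280.
Substitute: T_L·(0.587785 + 2.15964·0.927184) = 280 → T_L = 108.101 ≈ 108.1 lb.
Then T_R = 2.15964 × 108.101 = 233.5 lb.

T_L = 108.1 lb, T_R = 233.5 lb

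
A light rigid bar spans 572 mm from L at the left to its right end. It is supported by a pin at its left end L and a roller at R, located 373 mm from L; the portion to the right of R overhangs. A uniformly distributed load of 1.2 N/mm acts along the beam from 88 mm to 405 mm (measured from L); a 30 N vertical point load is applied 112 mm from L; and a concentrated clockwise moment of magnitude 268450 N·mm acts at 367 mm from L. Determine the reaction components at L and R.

Resultant of the distributed load: 1.2 × 317 = 380.4 N at 246.5 mm from L.
Taking moments about L: R_y·373 − (1.2·317)·246.5 − 30·112 − 268450 = 0 → R_y = 365578.6/373 = 980.103 ≈ 980.1 N.
ΣF_y = 0: L_y + 980.103 − 1.2·317 − 30 = 0 → L_y = -569.7 N.
ΣF_x = 0: no horizontal applied forces, so L_x = 0.

L_x = 0, L_y = -569.7 N, R_y = 980.1 N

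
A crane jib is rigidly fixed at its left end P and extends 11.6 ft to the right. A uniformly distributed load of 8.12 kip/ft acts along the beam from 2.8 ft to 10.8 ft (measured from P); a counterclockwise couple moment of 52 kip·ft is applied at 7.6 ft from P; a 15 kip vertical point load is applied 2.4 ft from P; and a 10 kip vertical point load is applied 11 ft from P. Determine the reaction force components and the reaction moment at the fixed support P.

P_x = 0, P_y = 89.96 kip, M_P = 535.7 kip·ft

Resultant of the distributed load: 8.12 × 8 = 64.96 kip at 6.8 ft from P.
ΣF_x = 0: P_x = 0.
ΣF_y = 0: P_y − 8.12·8 − 15 − 10 = 0 → P_y = 89.96 kip.
ΣM about P: M_P − (8.12·8)·6.8 + 52 − 15·2.4 − 10·11 = 0 → M_P = 535.7 kip·ft.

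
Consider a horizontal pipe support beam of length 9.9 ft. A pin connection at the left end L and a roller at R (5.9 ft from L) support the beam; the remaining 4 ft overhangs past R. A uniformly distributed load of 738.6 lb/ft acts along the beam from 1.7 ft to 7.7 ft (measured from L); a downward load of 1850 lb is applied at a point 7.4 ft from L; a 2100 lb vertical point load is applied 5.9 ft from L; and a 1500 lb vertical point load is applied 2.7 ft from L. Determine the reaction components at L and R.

Resultant of the distributed load: 738.6 × 6 = 4431.6 lb at 4.7 ft from L.
Taking moments about L: R_y·5.9 − (738.6·6)·4.7 − 1850·7.4 − 2100·5.9 − 1500·2.7 = 0 → R_y = 50958.52/5.9 = 8637.04 ≈ 8637 lb.
ΣF_y = 0: L_y + 8637.04 − 738.6·6 − 1850 − 2100 − 1500 = 0 → L_y = 1245 lb.
ΣF_x = 0: no horizontal applied forces, so L_x = 0.

L_x = 0, L_y = 1245 lb, R_y = 8637 lb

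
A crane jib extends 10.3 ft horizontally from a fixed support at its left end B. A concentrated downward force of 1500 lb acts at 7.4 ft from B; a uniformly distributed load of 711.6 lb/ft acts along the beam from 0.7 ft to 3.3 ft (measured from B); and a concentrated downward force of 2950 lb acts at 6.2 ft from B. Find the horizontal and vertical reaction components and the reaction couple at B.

Resultant of the distributed load: 711.6 × 2.6 = 1850.16 lb at 2 ft from B.
ΣF_x = 0: B_x = 0.
ΣF_y = 0: B_y − 1500 − 711.6·2.6 − 2950 = 0 → B_y = 6300 lb.
ΣM about B: M_B − 1500·7.4 − (711.6·2.6)·2 − 2950·6.2 = 0 → M_B = 33090 lb·ft.

B_x = 0, B_y = 6300 lb, M_B = 33090 lb·ft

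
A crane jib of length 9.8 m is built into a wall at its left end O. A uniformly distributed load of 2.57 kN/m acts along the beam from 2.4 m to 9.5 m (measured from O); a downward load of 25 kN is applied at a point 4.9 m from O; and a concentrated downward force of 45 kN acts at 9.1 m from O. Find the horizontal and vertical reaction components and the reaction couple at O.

O_x = 0, O_y = 88.25 kN, M_O = 640.6 kN·m

Resultant of the distributed load: 2.57 × 7.1 = 18.247 kN at 5.95 m from O.
ΣF_x = 0: O_x = 0.
ΣF_y = 0: O_y − 2.57·7.1 − 25 − 45 = 0 → O_y = 88.25 kN.
ΣM about O: M_O − (2.57·7.1)·5.95 − 25·4.9 − 45·9.1 = 0 → M_O = 640.6 kN·m.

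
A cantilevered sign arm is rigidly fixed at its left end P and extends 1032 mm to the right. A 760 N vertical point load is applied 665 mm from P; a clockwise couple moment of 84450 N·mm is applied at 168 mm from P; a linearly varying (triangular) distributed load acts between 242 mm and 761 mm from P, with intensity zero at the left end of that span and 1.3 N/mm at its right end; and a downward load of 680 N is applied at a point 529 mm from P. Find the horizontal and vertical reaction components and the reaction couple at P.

P_x = 0, P_y = 1777 N, M_P = 1148000 N·mm

Resultant of the triangular load: ½ × 1.3 × 519 = 337.35 N, acting at 588 mm from P (one-third of the span from the peak).
ΣF_x = 0: P_x = 0.
ΣF_y = 0: P_y − 760 − ½·1.3·519 − 680 = 0 → P_y = 1777 N.
ΣM about P: M_P − 760·665 − 84450 − (½·1.3·519)·588 − 680·529 = 0 → M_P = 1148000 N·mm.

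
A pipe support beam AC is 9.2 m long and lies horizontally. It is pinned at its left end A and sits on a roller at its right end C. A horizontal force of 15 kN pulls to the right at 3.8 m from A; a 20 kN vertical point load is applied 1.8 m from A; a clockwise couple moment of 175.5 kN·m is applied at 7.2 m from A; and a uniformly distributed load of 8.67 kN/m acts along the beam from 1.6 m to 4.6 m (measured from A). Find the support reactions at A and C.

Resultant of the distributed load: 8.67 × 3 = 26.01 kN at 3.1 m from A.
Moments about A: C_y·9.2 − 20·1.8 − 175.5 − (8.67·3)·3.1 = 0 → C_y = 292.131/9.2 = 31.7534 ≈ 31.75 kN.
ΣF_y = 0: A_y + 31.7534 − 20 − 8.67·3 = 0 → A_y = 14.26 kN.
ΣF_x = 0: A_x + 15 = 0 → A_x = -15.00 kN.

A_x = -15.00 kN, A_y = 14.26 kN, C_y = 31.75 kN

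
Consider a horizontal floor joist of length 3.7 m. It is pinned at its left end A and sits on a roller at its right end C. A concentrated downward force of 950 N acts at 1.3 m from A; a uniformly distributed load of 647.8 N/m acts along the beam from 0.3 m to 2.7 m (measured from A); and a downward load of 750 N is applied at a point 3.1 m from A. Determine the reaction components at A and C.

A_x = 0, A_y = 1662 N, C_y = 1592 N

Resultant of the distributed load: 647.8 × 2.4 = 1554.72 N at 1.5 m from A.
ΣM about A: C_y·3.7 − 950·1.3 − (647.8·2.4)·1.5 − 750·3.1 = 0 → C_y = 5892.08/3.7 = 1592.45 ≈ 1592 N.
ΣF_y = 0: A_y + 1592.45 − 950 − 647.8·2.4 − 750 = 0 → A_y = 1662 N.
ΣF_x = 0: no horizontal applied forces, so A_x = 0.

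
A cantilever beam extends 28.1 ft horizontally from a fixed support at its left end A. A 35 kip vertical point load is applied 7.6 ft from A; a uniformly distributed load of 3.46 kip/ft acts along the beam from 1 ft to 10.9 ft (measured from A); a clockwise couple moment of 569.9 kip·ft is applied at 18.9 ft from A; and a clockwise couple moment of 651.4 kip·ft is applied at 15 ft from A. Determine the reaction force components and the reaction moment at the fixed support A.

Resultant of the distributed load: 3.46 × 9.9 = 34.254 kip at 5.95 ft from A.
ΣF_x = 0: A_x = 0.
ΣF_y = 0: A_y − 35 − 3.46·9.9 = 0 → A_y = 69.25 kip.
ΣM about A: M_A − 35·7.6 − (3.46·9.9)·5.95 − 569.9 − 651.4 = 0 → M_A = 1691 kip·ft.

A_x = 0, A_y = 69.25 kip, M_A = 1691 kip·ft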